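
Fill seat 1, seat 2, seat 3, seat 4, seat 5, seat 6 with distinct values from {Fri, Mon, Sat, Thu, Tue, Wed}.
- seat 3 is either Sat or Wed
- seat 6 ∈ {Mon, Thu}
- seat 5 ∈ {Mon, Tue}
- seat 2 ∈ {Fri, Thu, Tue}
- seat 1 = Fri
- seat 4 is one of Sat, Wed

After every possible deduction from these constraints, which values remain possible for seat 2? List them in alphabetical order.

Thu, Tue

seat 1 has just one choice, so seat 1 = Fri. Strike Fri from seat 2.
No further eliminations apply; seat 2 can still be any of Thu, Tue.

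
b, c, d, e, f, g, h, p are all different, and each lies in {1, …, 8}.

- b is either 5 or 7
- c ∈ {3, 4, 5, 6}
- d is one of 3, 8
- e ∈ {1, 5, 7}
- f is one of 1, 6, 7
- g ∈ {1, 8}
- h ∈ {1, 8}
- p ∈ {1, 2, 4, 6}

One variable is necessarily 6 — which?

f

The 8 variables draw from only 8 values {1, 2, 3, 4, 5, 6, 7, 8}, so each is used; only p can be 2, hence p = 2.
The 7 still-open variables together cover exactly {1, 3, 4, 5, 6, 7, 8} — 7 values for 7 variables — and 4 appears only in c's list, so c = 4.
Among the 6 still-open variables, 3 fits only d (and all 6 values in {1, 3, 5, 6, 7, 8} must be used), so d = 3.
Among the 5 still-open variables, 6 fits only f (and all 5 values in {1, 5, 6, 7, 8} must be used), so f = 6.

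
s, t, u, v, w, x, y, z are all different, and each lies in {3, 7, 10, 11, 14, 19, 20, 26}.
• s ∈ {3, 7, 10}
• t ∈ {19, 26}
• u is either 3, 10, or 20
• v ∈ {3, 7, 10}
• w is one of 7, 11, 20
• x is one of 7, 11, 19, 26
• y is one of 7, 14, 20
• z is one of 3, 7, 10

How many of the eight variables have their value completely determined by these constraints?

Among the 8 variables, 14 fits only y (and all 8 values in {3, 7, 10, 11, 14, 19, 20, 26} must be used), so y = 14.
s, v, z between them cover only {3, 7, 10} — a naked triple. Remove those values from u, w, x.
u must be 20 (only option left). Strike 20 from w.
w's domain is down to {11}, so w = 11. Strike 11 from x.
Determined: u=20, w=11, y=14. The other variables each still have more than one consistent value. That makes 3.

3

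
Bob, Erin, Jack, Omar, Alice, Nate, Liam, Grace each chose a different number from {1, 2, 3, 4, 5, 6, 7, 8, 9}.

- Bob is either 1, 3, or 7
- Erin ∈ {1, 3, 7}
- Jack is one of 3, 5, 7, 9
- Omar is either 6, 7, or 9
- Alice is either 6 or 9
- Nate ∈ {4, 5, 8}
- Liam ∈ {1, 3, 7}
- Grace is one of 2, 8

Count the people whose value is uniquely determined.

Bob, Erin, Liam share exactly the 3 values {1, 3, 7}; by pigeonhole those values go to them, so strike 1, 3, 7 from Jack, Omar.
Omar and Alice share exactly the 2 values {6, 9}; by pigeonhole those values go to them, so strike 6, 9 from Jack.
Jack must be 5 (only option left). Strike 5 from Nate.
Determined: Jack=5. The other people each still have more than one consistent value. That makes 1.

1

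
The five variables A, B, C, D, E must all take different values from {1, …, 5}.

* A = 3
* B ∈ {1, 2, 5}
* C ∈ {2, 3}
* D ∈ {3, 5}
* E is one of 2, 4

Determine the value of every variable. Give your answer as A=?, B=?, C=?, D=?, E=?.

A=3, B=1, C=2, D=5, E=4

A's domain is down to {3}, so A = 3. Remove 3 from C, D.
C's domain is down to {2}, so C = 2. So B, E can't be 2.
D must be 5 (only option left). Remove 5 from B.
E must be 4 (only option left).
B has just one choice, so B = 1.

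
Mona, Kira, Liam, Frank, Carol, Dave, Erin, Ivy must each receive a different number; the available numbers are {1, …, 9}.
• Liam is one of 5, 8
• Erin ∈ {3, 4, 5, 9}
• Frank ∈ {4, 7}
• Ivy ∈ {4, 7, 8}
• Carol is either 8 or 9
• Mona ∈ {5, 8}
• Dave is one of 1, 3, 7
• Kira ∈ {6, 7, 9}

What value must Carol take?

Among the 8 variables, 1 fits only Dave (and all 8 values in {1, 3, 4, 5, 6, 7, 8, 9} must be used), so Dave = 1.
The 7 still-open variables draw from only 7 values {3, 4, 5, 6, 7, 8, 9}, so each is used; only Erin can be 3, hence Erin = 3.
The 6 still-open variables draw from only 6 values {4, 5, 6, 7, 8, 9}, so each is used; only Kira can be 6, hence Kira = 6.
Among the 5 still-open variables, 9 fits only Carol (and all 5 values in {4, 5, 7, 8, 9} must be used), so Carol = 9.

9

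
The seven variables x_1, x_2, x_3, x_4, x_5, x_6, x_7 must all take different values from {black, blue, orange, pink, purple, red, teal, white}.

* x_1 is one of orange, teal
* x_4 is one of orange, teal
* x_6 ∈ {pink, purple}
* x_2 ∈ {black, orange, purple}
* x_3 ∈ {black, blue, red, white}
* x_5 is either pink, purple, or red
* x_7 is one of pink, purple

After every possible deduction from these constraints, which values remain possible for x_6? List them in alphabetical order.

The 2 variables x_1 and x_4 are confined to {orange, teal}, which locks those values in; drop them from x_2.
x_6 and x_7 between them cover only {pink, purple} — a naked pair. Remove those values from x_2, x_5.
x_2 has just one choice, so x_2 = black. Eliminate black elsewhere: x_3.
x_5 has just one choice, so x_5 = red. Eliminate red elsewhere: x_3.
No further eliminations apply; x_6 can still be any of pink, purple.

pink, purple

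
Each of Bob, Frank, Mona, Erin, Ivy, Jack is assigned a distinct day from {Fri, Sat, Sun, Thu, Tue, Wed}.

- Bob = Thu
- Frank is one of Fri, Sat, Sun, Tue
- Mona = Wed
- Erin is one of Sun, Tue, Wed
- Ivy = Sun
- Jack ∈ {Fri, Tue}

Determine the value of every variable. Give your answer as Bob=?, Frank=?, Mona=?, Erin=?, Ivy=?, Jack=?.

Bob=Thu, Frank=Sat, Mona=Wed, Erin=Tue, Ivy=Sun, Jack=Fri

Bob's domain is down to {Thu}, so Bob = Thu.
That leaves Mona = Wed. Remove Wed from Erin.
Ivy must be Sun (only option left). Strike Sun from Frank, Erin.
Erin has just one choice, so Erin = Tue. So Frank, Jack can't be Tue.
Jack must be Fri (only option left). Strike Fri from Frank.
Frank's domain is down to {Sat}, so Frank = Sat.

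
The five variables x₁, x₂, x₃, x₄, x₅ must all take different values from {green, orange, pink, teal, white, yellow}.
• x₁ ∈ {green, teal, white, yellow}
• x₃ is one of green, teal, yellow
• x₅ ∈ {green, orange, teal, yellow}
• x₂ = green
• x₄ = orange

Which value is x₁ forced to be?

x₂ must be green (only option left). Strike green from x₁, x₃, x₅.
x₄ has just one choice, so x₄ = orange. So x₅ can't be orange.
The 3 still-open variables together cover exactly {teal, white, yellow} — 3 values for 3 variables — and white appears only in x₁'s list, so x₁ = white.

white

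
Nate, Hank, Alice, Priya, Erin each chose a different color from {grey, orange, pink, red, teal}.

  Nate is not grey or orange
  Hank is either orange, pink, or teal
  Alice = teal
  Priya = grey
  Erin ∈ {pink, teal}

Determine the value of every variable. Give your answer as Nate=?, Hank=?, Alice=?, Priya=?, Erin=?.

Nate=red, Hank=orange, Alice=teal, Priya=grey, Erin=pink

Alice's domain is down to {teal}, so Alice = teal. Remove teal from Nate, Hank, Erin.
Priya has just one choice, so Priya = grey.
Erin has just one choice, so Erin = pink. Strike pink from Nate, Hank.
Nate must be red (only option left).
Hank's domain is down to {orange}, so Hank = orange.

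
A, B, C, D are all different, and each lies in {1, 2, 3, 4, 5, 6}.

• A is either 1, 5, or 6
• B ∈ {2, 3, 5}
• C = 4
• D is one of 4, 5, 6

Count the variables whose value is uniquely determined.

C has just one choice, so C = 4. Strike 4 from D.
Determined: C=4. The other variables each still have more than one consistent value. That makes 1.

1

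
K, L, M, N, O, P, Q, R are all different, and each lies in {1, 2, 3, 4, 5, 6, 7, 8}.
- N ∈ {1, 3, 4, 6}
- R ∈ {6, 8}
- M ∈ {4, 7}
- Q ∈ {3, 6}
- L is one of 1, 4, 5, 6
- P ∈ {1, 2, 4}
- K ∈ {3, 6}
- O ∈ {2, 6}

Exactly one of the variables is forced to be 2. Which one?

O

The 8 variables draw from only 8 values {1, 2, 3, 4, 5, 6, 7, 8}, so each is used; only L can be 5, hence L = 5.
The 7 still-open variables draw from only 7 values {1, 2, 3, 4, 6, 7, 8}, so each is used; only M can be 7, hence M = 7.
The 6 still-open variables draw from only 6 values {1, 2, 3, 4, 6, 8}, so each is used; only R can be 8, hence R = 8.
K and Q share exactly the 2 values {3, 6}; by pigeonhole those values go to them, so strike 3, 6 from N, O.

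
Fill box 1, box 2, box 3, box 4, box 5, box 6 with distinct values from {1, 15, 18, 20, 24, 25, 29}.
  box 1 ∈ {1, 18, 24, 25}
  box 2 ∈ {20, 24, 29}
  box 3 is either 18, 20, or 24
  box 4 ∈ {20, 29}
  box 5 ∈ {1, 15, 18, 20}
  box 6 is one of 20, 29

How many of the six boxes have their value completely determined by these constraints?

2

box 4 and box 6 between them cover only {20, 29} — a naked pair. Remove those values from box 2, box 3, box 5.
box 2 has just one choice, so box 2 = 24. Remove 24 from box 1, box 3.
box 3 has just one choice, so box 3 = 18. Remove 18 from box 1, box 5.
Determined: box 2=24, box 3=18. The other boxes each still have more than one consistent value. That makes 2.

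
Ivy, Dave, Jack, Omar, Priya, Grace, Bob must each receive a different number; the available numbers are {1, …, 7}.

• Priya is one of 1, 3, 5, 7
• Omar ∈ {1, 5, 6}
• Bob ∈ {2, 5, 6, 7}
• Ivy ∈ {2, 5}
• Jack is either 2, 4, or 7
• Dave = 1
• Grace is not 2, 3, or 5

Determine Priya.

3

Dave has just one choice, so Dave = 1. Remove 1 from Omar, Priya, Grace.
Among the 6 still-open variables, 3 fits only Priya (and all 6 values in {2, 3, 4, 5, 6, 7} must be used), so Priya = 3.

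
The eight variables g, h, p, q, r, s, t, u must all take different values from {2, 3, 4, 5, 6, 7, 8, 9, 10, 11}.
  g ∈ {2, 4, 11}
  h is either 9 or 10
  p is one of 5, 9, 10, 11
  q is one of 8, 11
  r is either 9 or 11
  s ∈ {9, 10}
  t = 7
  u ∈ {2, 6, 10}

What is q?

8

t's domain is down to {7}, so t = 7.
h and s share exactly the 2 values {9, 10}; by pigeonhole those values go to them, so strike 9, 10 from p, r, u.
r has just one choice, so r = 11. So g, p, q can't be 11.
So q = 8.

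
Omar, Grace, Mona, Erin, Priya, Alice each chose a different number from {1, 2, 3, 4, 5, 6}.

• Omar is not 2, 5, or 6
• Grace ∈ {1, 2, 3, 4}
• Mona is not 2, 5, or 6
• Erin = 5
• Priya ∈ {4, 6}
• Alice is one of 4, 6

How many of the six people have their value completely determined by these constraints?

Erin must be 5 (only option left).
The 5 still-open variables draw from only 5 values {1, 2, 3, 4, 6}, so each is used; only Grace can be 2, hence Grace = 2.
Priya and Alice share exactly the 2 values {4, 6}; by pigeonhole those values go to them, so strike 4, 6 from Omar, Mona.
Determined: Grace=2, Erin=5. The other people each still have more than one consistent value. That makes 2.

2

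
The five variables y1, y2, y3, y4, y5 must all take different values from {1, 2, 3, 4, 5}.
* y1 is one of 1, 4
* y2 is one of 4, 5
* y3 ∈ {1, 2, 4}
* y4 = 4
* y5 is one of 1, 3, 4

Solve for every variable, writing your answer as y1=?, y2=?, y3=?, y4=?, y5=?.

y4 has just one choice, so y4 = 4. Remove 4 from y1, y2, y3, y5.
That leaves y1 = 1. Strike 1 from y3, y5.
y2 has just one choice, so y2 = 5.
That leaves y3 = 2.
That leaves y5 = 3.

y1=1, y2=5, y3=2, y4=4, y5=3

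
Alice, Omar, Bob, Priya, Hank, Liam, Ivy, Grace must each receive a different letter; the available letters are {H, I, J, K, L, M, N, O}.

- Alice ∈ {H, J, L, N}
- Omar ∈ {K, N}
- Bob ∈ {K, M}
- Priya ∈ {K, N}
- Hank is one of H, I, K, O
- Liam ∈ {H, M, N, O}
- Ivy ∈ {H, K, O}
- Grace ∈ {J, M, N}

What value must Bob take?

The 8 variables draw from only 8 values {H, I, J, K, L, M, N, O}, so each is used; only Hank can be I, hence Hank = I.
Among the 7 still-open variables, L fits only Alice (and all 7 values in {H, J, K, L, M, N, O} must be used), so Alice = L.
Among the 6 still-open variables, J fits only Grace (and all 6 values in {H, J, K, M, N, O} must be used), so Grace = J.
Omar and Priya between them cover only {K, N} — a naked pair. Remove those values from Bob, Liam, Ivy.
So Bob = M.

M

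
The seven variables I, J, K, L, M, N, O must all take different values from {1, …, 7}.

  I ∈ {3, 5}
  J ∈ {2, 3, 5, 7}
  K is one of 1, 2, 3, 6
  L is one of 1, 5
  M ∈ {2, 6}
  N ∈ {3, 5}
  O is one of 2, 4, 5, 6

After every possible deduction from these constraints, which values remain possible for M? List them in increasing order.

2, 6

The 7 variables together cover exactly {1, 2, 3, 4, 5, 6, 7} — 7 values for 7 variables — and 4 appears only in O's list, so O = 4.
The 6 still-open variables draw from only 6 values {1, 2, 3, 5, 6, 7}, so each is used; only J can be 7, hence J = 7.
I and N between them cover only {3, 5} — a naked pair. Remove those values from K, L.
L's domain is down to {1}, so L = 1. So K can't be 1.
No further eliminations apply; M can still be any of 2, 6.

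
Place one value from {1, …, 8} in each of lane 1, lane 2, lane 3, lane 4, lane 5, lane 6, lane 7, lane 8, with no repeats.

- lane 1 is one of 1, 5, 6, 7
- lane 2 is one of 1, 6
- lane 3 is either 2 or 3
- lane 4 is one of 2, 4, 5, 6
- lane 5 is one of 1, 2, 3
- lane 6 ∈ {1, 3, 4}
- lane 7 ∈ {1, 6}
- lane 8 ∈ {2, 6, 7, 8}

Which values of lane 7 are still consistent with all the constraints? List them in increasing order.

The 8 variables together cover exactly {1, 2, 3, 4, 5, 6, 7, 8} — 8 values for 8 variables — and 8 appears only in lane 8's list, so lane 8 = 8.
Among the 7 still-open variables, 7 fits only lane 1 (and all 7 values in {1, 2, 3, 4, 5, 6, 7} must be used), so lane 1 = 7.
The 6 still-open variables draw from only 6 values {1, 2, 3, 4, 5, 6}, so each is used; only lane 4 can be 5, hence lane 4 = 5.
Among the 5 still-open variables, 4 fits only lane 6 (and all 5 values in {1, 2, 3, 4, 6} must be used), so lane 6 = 4.
The 2 variables lane 2 and lane 7 are confined to {1, 6}, which locks those values in; drop them from lane 5.
No further eliminations apply; lane 7 can still be any of 1, 6.

1, 6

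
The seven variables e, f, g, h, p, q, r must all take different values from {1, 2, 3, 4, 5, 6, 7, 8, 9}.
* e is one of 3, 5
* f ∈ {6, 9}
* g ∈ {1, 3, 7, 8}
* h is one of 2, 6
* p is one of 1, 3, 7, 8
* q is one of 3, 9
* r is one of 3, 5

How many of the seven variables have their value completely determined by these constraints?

The 2 variables e and r are confined to {3, 5}, which locks those values in; drop them from g, p, q.
q's domain is down to {9}, so q = 9. Remove 9 from f.
f has just one choice, so f = 6. Remove 6 from h.
h's domain is down to {2}, so h = 2.
Determined: f=6, h=2, q=9. The other variables each still have more than one consistent value. That makes 3.

3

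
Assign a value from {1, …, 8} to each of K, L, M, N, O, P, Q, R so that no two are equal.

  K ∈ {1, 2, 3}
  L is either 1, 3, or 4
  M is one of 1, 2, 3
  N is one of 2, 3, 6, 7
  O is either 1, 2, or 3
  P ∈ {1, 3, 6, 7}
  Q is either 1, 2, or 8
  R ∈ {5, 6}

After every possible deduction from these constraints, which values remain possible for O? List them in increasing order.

The 8 variables together cover exactly {1, 2, 3, 4, 5, 6, 7, 8} — 8 values for 8 variables — and 4 appears only in L's list, so L = 4.
Among the 7 still-open variables, 5 fits only R (and all 7 values in {1, 2, 3, 5, 6, 7, 8} must be used), so R = 5.
The 6 still-open variables together cover exactly {1, 2, 3, 6, 7, 8} — 6 values for 6 variables — and 8 appears only in Q's list, so Q = 8.
K, M, O between them cover only {1, 2, 3} — a naked triple. Remove those values from N, P.
No further eliminations apply; O can still be any of 1, 2, 3.

1, 2, 3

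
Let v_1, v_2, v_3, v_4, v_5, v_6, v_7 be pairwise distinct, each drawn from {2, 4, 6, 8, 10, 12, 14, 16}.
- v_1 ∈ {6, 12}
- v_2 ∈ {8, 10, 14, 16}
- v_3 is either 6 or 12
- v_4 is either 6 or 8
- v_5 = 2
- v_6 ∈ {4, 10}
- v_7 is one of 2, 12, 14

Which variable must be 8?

v_5's domain is down to {2}, so v_5 = 2. So v_7 can't be 2.
The 2 variables v_1 and v_3 are confined to {6, 12}, which locks those values in; drop them from v_4, v_7.
So 8 goes to v_4.

v_4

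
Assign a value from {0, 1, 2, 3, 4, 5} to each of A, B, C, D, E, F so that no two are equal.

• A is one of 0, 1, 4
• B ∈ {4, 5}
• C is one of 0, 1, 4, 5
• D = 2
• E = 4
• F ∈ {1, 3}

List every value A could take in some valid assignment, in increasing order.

0, 1

D must be 2 (only option left).
E's domain is down to {4}, so E = 4. Remove 4 from A, B, C.
B must be 5 (only option left). Remove 5 from C.
The 3 still-open variables draw from only 3 values {0, 1, 3}, so each is used; only F can be 3, hence F = 3.
No further eliminations apply; A can still be any of 0, 1.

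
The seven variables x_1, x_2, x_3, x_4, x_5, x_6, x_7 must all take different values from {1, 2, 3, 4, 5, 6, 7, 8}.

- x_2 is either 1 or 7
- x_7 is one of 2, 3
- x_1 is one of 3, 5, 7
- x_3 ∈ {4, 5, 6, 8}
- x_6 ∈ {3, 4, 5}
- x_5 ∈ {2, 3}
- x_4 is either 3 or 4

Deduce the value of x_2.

1

x_5 and x_7 share exactly the 2 values {2, 3}; by pigeonhole those values go to them, so strike 2, 3 from x_1, x_4, x_6.
x_4 must be 4 (only option left). Eliminate 4 elsewhere: x_3, x_6.
x_6's domain is down to {5}, so x_6 = 5. So x_1, x_3 can't be 5.
x_1 has just one choice, so x_1 = 7. Eliminate 7 elsewhere: x_2.
So x_2 = 1.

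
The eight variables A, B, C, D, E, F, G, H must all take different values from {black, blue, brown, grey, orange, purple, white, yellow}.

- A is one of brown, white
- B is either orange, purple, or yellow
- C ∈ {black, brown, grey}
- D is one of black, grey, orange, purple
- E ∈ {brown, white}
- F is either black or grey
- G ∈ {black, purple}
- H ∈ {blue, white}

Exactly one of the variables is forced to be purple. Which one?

G

The 8 variables draw from only 8 values {black, blue, brown, grey, orange, purple, white, yellow}, so each is used; only H can be blue, hence H = blue.
The 7 still-open variables together cover exactly {black, brown, grey, orange, purple, white, yellow} — 7 values for 7 variables — and yellow appears only in B's list, so B = yellow.
Among the 6 still-open variables, orange fits only D (and all 6 values in {black, brown, grey, orange, purple, white} must be used), so D = orange.
The 5 still-open variables together cover exactly {black, brown, grey, purple, white} — 5 values for 5 variables — and purple appears only in G's list, so G = purple.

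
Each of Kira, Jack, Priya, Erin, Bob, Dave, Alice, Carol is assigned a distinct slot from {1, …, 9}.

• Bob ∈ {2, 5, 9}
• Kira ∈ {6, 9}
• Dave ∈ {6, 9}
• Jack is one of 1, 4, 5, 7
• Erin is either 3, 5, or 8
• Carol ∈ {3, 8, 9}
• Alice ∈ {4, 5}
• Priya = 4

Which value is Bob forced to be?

Priya must be 4 (only option left). So Jack, Alice can't be 4.
That leaves Alice = 5. Eliminate 5 elsewhere: Jack, Erin, Bob.
Kira and Dave between them cover only {6, 9} — a naked pair. Remove those values from Bob, Carol.
So Bob = 2.

2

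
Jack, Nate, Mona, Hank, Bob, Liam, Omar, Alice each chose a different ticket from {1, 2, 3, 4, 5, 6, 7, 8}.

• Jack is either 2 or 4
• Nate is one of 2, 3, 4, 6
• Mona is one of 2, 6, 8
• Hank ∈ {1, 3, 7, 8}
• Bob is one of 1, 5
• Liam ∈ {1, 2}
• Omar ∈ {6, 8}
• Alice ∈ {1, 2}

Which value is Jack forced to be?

4

The 8 variables together cover exactly {1, 2, 3, 4, 5, 6, 7, 8} — 8 values for 8 variables — and 5 appears only in Bob's list, so Bob = 5.
The 7 still-open variables together cover exactly {1, 2, 3, 4, 6, 7, 8} — 7 values for 7 variables — and 7 appears only in Hank's list, so Hank = 7.
The 6 still-open variables together cover exactly {1, 2, 3, 4, 6, 8} — 6 values for 6 variables — and 3 appears only in Nate's list, so Nate = 3.
Among the 5 still-open variables, 4 fits only Jack (and all 5 values in {1, 2, 4, 6, 8} must be used), so Jack = 4.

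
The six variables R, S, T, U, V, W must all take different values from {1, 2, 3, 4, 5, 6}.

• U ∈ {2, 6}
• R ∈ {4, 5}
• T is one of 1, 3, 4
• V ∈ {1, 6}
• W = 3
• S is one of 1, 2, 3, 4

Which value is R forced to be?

W must be 3 (only option left). So S, T can't be 3.
The 5 still-open variables draw from only 5 values {1, 2, 4, 5, 6}, so each is used; only R can be 5, hence R = 5.

5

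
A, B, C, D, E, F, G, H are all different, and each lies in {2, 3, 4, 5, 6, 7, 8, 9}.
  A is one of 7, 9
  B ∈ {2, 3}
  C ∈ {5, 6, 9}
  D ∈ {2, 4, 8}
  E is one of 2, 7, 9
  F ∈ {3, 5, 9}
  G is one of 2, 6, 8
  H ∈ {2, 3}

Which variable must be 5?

The 8 variables draw from only 8 values {2, 3, 4, 5, 6, 7, 8, 9}, so each is used; only D can be 4, hence D = 4.
The 7 still-open variables together cover exactly {2, 3, 5, 6, 7, 8, 9} — 7 values for 7 variables — and 8 appears only in G's list, so G = 8.
The 6 still-open variables together cover exactly {2, 3, 5, 6, 7, 9} — 6 values for 6 variables — and 6 appears only in C's list, so C = 6.
The 5 still-open variables together cover exactly {2, 3, 5, 7, 9} — 5 values for 5 variables — and 5 appears only in F's list, so F = 5.

F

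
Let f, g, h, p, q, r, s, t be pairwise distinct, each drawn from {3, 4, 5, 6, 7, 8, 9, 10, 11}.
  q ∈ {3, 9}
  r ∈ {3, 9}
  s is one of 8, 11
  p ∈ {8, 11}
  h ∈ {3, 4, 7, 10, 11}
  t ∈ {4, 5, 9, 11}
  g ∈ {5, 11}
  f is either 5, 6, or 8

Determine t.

4

p and s share exactly the 2 values {8, 11}; by pigeonhole those values go to them, so strike 8, 11 from f, g, h, t.
That leaves g = 5. Eliminate 5 elsewhere: f, t.
f has just one choice, so f = 6.
q and r share exactly the 2 values {3, 9}; by pigeonhole those values go to them, so strike 3, 9 from h, t.
So t = 4.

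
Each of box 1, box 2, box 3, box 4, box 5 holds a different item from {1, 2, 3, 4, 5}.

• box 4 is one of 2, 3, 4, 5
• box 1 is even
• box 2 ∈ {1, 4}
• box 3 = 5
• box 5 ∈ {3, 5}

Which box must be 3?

box 3's domain is down to {5}, so box 3 = 5. Strike 5 from box 4, box 5.

box 5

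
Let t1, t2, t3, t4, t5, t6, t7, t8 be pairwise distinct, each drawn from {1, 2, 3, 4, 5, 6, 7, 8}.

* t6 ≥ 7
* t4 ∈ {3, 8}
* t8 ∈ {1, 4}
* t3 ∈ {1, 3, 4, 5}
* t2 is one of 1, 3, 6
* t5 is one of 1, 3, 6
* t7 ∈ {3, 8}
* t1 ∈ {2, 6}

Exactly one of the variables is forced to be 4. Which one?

The 8 variables together cover exactly {1, 2, 3, 4, 5, 6, 7, 8} — 8 values for 8 variables — and 2 appears only in t1's list, so t1 = 2.
Among the 7 still-open variables, 5 fits only t3 (and all 7 values in {1, 3, 4, 5, 6, 7, 8} must be used), so t3 = 5.
The 6 still-open variables together cover exactly {1, 3, 4, 6, 7, 8} — 6 values for 6 variables — and 4 appears only in t8's list, so t8 = 4.

t8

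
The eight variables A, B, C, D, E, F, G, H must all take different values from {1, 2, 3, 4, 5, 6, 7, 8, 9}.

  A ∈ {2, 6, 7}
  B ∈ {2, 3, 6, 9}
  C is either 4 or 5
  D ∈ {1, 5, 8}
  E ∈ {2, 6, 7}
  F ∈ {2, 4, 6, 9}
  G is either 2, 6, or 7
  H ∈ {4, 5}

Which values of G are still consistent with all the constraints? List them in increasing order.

2, 6, 7

The 2 variables C and H are confined to {4, 5}, which locks those values in; drop them from D, F.
A, E, G share exactly the 3 values {2, 6, 7}; by pigeonhole those values go to them, so strike 2, 6, 7 from B, F.
F has just one choice, so F = 9. Strike 9 from B.
B must be 3 (only option left).
No further eliminations apply; G can still be any of 2, 6, 7.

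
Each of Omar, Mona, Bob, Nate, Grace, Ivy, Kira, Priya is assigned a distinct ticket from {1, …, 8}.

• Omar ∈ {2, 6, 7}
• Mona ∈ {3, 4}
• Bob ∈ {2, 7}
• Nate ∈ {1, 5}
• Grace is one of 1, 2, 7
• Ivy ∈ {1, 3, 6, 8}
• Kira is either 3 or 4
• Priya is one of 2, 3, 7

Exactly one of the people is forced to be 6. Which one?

Omar

The 8 variables together cover exactly {1, 2, 3, 4, 5, 6, 7, 8} — 8 values for 8 variables — and 5 appears only in Nate's list, so Nate = 5.
The 7 still-open variables together cover exactly {1, 2, 3, 4, 6, 7, 8} — 7 values for 7 variables — and 8 appears only in Ivy's list, so Ivy = 8.
The 6 still-open variables draw from only 6 values {1, 2, 3, 4, 6, 7}, so each is used; only Grace can be 1, hence Grace = 1.
The 5 still-open variables together cover exactly {2, 3, 4, 6, 7} — 5 values for 5 variables — and 6 appears only in Omar's list, so Omar = 6.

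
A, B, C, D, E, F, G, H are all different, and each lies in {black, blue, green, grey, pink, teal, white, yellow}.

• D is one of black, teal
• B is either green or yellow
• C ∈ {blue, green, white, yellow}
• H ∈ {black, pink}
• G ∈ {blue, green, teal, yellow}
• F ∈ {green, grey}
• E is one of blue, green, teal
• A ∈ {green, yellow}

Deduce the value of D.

The 8 variables together cover exactly {black, blue, green, grey, pink, teal, white, yellow} — 8 values for 8 variables — and grey appears only in F's list, so F = grey.
The 7 still-open variables together cover exactly {black, blue, green, pink, teal, white, yellow} — 7 values for 7 variables — and pink appears only in H's list, so H = pink.
Among the 6 still-open variables, black fits only D (and all 6 values in {black, blue, green, teal, white, yellow} must be used), so D = black.

black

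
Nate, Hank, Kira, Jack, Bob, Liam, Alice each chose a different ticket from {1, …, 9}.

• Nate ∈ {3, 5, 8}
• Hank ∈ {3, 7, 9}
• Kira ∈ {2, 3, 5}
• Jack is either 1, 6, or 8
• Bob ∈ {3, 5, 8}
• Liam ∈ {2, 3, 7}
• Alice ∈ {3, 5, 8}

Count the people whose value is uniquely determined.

Nate, Bob, Alice share exactly the 3 values {3, 5, 8}; by pigeonhole those values go to them, so strike 3, 5, 8 from Hank, Kira, Jack, Liam.
Kira's domain is down to {2}, so Kira = 2. Strike 2 from Liam.
Liam has just one choice, so Liam = 7. Remove 7 from Hank.
Hank's domain is down to {9}, so Hank = 9.
Determined: Hank=9, Kira=2, Liam=7. The other people each still have more than one consistent value. That makes 3.

3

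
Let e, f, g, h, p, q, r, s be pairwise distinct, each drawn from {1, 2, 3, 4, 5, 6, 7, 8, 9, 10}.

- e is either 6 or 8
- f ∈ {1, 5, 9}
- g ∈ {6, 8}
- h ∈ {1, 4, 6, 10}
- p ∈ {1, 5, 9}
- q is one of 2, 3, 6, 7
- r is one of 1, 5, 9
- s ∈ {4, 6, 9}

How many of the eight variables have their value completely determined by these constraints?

e and g between them cover only {6, 8} — a naked pair. Remove those values from h, q, s.
f, p, r share exactly the 3 values {1, 5, 9}; by pigeonhole those values go to them, so strike 1, 5, 9 from h, s.
s must be 4 (only option left). Eliminate 4 elsewhere: h.
That leaves h = 10.
Determined: h=10, s=4. The other variables each still have more than one consistent value. That makes 2.

2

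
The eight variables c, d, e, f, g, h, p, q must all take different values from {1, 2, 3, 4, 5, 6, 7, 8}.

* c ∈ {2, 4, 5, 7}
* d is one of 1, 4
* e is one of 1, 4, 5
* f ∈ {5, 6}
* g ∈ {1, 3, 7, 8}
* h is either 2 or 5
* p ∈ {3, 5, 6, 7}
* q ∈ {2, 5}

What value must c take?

The 8 variables together cover exactly {1, 2, 3, 4, 5, 6, 7, 8} — 8 values for 8 variables — and 8 appears only in g's list, so g = 8.
Among the 7 still-open variables, 3 fits only p (and all 7 values in {1, 2, 3, 4, 5, 6, 7} must be used), so p = 3.
Among the 6 still-open variables, 6 fits only f (and all 6 values in {1, 2, 4, 5, 6, 7} must be used), so f = 6.
The 5 still-open variables draw from only 5 values {1, 2, 4, 5, 7}, so each is used; only c can be 7, hence c = 7.

7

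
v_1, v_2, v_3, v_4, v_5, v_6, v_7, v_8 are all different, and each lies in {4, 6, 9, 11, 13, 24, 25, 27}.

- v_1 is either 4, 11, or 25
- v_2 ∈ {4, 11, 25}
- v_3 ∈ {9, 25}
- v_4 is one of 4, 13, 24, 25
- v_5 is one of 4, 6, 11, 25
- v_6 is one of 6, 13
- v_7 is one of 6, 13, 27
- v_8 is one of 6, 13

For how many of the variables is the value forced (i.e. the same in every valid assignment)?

3

Among the 8 variables, 9 fits only v_3 (and all 8 values in {4, 6, 9, 11, 13, 24, 25, 27} must be used), so v_3 = 9.
The 7 still-open variables draw from only 7 values {4, 6, 11, 13, 24, 25, 27}, so each is used; only v_4 can be 24, hence v_4 = 24.
Among the 6 still-open variables, 27 fits only v_7 (and all 6 values in {4, 6, 11, 13, 25, 27} must be used), so v_7 = 27.
v_6 and v_8 share exactly the 2 values {6, 13}; by pigeonhole those values go to them, so strike 6, 13 from v_5.
Determined: v_3=9, v_4=24, v_7=27. The other variables each still have more than one consistent value. That makes 3.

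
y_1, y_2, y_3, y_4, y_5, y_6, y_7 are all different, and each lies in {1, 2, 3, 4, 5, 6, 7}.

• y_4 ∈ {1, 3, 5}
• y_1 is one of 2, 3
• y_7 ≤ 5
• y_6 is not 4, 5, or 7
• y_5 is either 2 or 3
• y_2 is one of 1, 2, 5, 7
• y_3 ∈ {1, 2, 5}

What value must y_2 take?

7

Among the 7 variables, 4 fits only y_7 (and all 7 values in {1, 2, 3, 4, 5, 6, 7} must be used), so y_7 = 4.
The 6 still-open variables together cover exactly {1, 2, 3, 5, 6, 7} — 6 values for 6 variables — and 6 appears only in y_6's list, so y_6 = 6.
The 5 still-open variables together cover exactly {1, 2, 3, 5, 7} — 5 values for 5 variables — and 7 appears only in y_2's list, so y_2 = 7.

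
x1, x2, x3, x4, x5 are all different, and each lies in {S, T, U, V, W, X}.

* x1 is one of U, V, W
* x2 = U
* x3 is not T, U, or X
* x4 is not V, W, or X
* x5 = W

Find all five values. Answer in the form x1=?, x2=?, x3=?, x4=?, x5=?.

x2's domain is down to {U}, so x2 = U. So x1, x4 can't be U.
That leaves x5 = W. Remove W from x1, x3.
x1's domain is down to {V}, so x1 = V. Eliminate V elsewhere: x3.
x3 has just one choice, so x3 = S. So x4 can't be S.
x4 must be T (only option left).

x1=V, x2=U, x3=S, x4=T, x5=W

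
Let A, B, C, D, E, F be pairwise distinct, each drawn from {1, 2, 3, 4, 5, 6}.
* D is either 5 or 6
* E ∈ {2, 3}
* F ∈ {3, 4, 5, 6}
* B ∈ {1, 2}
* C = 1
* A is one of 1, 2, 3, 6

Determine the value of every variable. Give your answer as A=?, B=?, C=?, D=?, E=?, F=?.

C's domain is down to {1}, so C = 1. Remove 1 from A, B.
B has just one choice, so B = 2. So A, E can't be 2.
E must be 3 (only option left). So A, F can't be 3.
A's domain is down to {6}, so A = 6. Remove 6 from D, F.
D's domain is down to {5}, so D = 5. Strike 5 from F.
F must be 4 (only option left).

A=6, B=2, C=1, D=5, E=3, F=4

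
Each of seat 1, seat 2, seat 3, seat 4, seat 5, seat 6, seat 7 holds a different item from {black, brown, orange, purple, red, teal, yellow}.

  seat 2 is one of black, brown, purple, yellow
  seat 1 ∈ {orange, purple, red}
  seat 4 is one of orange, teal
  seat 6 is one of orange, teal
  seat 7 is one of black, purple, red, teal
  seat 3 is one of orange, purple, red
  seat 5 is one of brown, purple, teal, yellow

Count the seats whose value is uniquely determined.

1

The 2 variables seat 4 and seat 6 are confined to {orange, teal}, which locks those values in; drop them from seat 1, seat 3, seat 5, seat 7.
seat 1 and seat 3 share exactly the 2 values {purple, red}; by pigeonhole those values go to them, so strike purple, red from seat 2, seat 5, seat 7.
seat 7 must be black (only option left). So seat 2 can't be black.
Determined: seat 7=black. The other seats each still have more than one consistent value. That makes 1.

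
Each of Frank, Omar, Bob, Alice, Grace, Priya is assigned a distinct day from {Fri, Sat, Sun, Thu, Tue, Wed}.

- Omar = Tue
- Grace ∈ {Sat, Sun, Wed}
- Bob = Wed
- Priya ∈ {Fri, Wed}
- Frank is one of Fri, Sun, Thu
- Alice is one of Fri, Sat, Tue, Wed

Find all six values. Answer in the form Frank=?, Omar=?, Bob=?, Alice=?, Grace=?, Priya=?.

Omar's domain is down to {Tue}, so Omar = Tue. So Alice can't be Tue.
Bob must be Wed (only option left). Eliminate Wed elsewhere: Alice, Grace, Priya.
Priya's domain is down to {Fri}, so Priya = Fri. So Frank, Alice can't be Fri.
That leaves Alice = Sat. Eliminate Sat elsewhere: Grace.
Grace has just one choice, so Grace = Sun. Eliminate Sun elsewhere: Frank.
That leaves Frank = Thu.

Frank=Thu, Omar=Tue, Bob=Wed, Alice=Sat, Grace=Sun, Priya=Fri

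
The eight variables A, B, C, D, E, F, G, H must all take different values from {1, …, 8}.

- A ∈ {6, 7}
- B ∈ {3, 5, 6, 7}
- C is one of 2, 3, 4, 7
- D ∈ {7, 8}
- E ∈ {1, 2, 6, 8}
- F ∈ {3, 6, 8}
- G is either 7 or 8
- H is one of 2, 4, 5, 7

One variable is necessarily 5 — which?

B

Among the 8 variables, 1 fits only E (and all 8 values in {1, 2, 3, 4, 5, 6, 7, 8} must be used), so E = 1.
D and G between them cover only {7, 8} — a naked pair. Remove those values from A, B, C, F, H.
That leaves A = 6. So B, F can't be 6.
F has just one choice, so F = 3. Remove 3 from B, C.
So 5 goes to B.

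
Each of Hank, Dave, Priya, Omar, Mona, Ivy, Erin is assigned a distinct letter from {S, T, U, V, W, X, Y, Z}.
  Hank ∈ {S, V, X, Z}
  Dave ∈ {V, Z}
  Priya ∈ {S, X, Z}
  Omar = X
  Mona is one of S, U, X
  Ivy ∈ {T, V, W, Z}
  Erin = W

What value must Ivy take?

Omar's domain is down to {X}, so Omar = X. So Hank, Priya, Mona can't be X.
Erin has just one choice, so Erin = W. Strike W from Ivy.
The 5 still-open variables together cover exactly {S, T, U, V, Z} — 5 values for 5 variables — and T appears only in Ivy's list, so Ivy = T.

T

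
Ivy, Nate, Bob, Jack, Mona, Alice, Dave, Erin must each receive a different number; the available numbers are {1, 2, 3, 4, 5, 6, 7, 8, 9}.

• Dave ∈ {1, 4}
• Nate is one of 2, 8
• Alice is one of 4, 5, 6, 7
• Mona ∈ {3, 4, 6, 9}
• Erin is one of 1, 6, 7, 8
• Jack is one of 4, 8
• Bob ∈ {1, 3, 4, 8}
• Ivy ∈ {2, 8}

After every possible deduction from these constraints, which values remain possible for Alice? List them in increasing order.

5, 6, 7

The 2 variables Ivy and Nate are confined to {2, 8}, which locks those values in; drop them from Bob, Jack, Erin.
Jack's domain is down to {4}, so Jack = 4. Eliminate 4 elsewhere: Bob, Mona, Alice, Dave.
Dave's domain is down to {1}, so Dave = 1. So Bob, Erin can't be 1.
That leaves Bob = 3. Remove 3 from Mona.
No further eliminations apply; Alice can still be any of 5, 6, 7.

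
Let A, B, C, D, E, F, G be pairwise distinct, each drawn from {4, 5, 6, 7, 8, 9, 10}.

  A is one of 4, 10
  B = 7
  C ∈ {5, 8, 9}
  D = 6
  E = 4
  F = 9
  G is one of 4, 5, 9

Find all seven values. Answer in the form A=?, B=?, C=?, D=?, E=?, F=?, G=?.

A=10, B=7, C=8, D=6, E=4, F=9, G=5

B must be 7 (only option left).
D has just one choice, so D = 6.
E must be 4 (only option left). Eliminate 4 elsewhere: A, G.
F must be 9 (only option left). Strike 9 from C, G.
G must be 5 (only option left). Strike 5 from C.
That leaves A = 10.
C must be 8 (only option left).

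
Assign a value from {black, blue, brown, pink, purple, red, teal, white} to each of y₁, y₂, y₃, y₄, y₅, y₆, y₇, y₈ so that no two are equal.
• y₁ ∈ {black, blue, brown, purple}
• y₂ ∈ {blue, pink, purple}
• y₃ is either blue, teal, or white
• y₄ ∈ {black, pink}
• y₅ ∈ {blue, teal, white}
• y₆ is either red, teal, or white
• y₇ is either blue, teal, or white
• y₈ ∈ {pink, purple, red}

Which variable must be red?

Among the 8 variables, brown fits only y₁ (and all 8 values in {black, blue, brown, pink, purple, red, teal, white} must be used), so y₁ = brown.
The 7 still-open variables draw from only 7 values {black, blue, pink, purple, red, teal, white}, so each is used; only y₄ can be black, hence y₄ = black.
The 3 variables y₃, y₅, y₇ are confined to {blue, teal, white}, which locks those values in; drop them from y₂, y₆.
So red goes to y₆.

y₆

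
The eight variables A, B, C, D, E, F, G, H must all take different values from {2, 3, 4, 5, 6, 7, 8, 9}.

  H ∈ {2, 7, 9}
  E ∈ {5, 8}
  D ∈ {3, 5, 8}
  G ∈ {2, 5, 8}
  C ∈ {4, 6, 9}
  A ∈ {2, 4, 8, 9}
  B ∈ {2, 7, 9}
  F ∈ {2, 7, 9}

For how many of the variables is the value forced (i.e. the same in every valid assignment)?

3

The 8 variables draw from only 8 values {2, 3, 4, 5, 6, 7, 8, 9}, so each is used; only D can be 3, hence D = 3.
The 7 still-open variables together cover exactly {2, 4, 5, 6, 7, 8, 9} — 7 values for 7 variables — and 6 appears only in C's list, so C = 6.
The 6 still-open variables draw from only 6 values {2, 4, 5, 7, 8, 9}, so each is used; only A can be 4, hence A = 4.
B, F, H between them cover only {2, 7, 9} — a naked triple. Remove those values from G.
Determined: A=4, C=6, D=3. The other variables each still have more than one consistent value. That makes 3.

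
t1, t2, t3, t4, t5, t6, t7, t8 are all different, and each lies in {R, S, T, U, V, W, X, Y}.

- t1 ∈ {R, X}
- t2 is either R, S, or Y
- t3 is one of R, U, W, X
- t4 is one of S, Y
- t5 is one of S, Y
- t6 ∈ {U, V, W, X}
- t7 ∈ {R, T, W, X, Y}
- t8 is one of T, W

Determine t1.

X

The 8 variables together cover exactly {R, S, T, U, V, W, X, Y} — 8 values for 8 variables — and V appears only in t6's list, so t6 = V.
The 7 still-open variables draw from only 7 values {R, S, T, U, W, X, Y}, so each is used; only t3 can be U, hence t3 = U.
t4 and t5 between them cover only {S, Y} — a naked pair. Remove those values from t2, t7.
t2 has just one choice, so t2 = R. So t1, t7 can't be R.
So t1 = X.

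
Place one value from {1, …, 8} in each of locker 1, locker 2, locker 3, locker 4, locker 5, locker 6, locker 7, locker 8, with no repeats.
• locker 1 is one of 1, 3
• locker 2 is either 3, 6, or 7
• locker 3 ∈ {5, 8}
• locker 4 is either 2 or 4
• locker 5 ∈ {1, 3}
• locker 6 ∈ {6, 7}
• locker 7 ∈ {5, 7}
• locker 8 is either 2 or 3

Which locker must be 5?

locker 7

Among the 8 variables, 4 fits only locker 4 (and all 8 values in {1, 2, 3, 4, 5, 6, 7, 8} must be used), so locker 4 = 4.
Among the 7 still-open variables, 2 fits only locker 8 (and all 7 values in {1, 2, 3, 5, 6, 7, 8} must be used), so locker 8 = 2.
The 6 still-open variables together cover exactly {1, 3, 5, 6, 7, 8} — 6 values for 6 variables — and 8 appears only in locker 3's list, so locker 3 = 8.
The 5 still-open variables draw from only 5 values {1, 3, 5, 6, 7}, so each is used; only locker 7 can be 5, hence locker 7 = 5.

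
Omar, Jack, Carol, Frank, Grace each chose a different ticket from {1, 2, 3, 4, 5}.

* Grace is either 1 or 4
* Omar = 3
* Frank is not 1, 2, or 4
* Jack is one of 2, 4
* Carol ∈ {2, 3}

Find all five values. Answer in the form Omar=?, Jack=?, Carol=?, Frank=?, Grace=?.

Omar=3, Jack=4, Carol=2, Frank=5, Grace=1

Omar must be 3 (only option left). Eliminate 3 elsewhere: Carol, Frank.
Carol's domain is down to {2}, so Carol = 2. So Jack can't be 2.
Frank's domain is down to {5}, so Frank = 5.
Jack's domain is down to {4}, so Jack = 4. Remove 4 from Grace.
Grace has just one choice, so Grace = 1.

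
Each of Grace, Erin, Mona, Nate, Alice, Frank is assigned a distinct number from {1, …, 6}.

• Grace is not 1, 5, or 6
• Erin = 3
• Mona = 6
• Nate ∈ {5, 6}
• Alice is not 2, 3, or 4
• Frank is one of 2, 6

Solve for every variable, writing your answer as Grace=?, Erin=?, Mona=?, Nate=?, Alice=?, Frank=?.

Erin has just one choice, so Erin = 3. Strike 3 from Grace.
Mona's domain is down to {6}, so Mona = 6. So Nate, Alice, Frank can't be 6.
Nate must be 5 (only option left). Remove 5 from Alice.
That leaves Alice = 1.
Frank must be 2 (only option left). Strike 2 from Grace.
Grace has just one choice, so Grace = 4.

Grace=4, Erin=3, Mona=6, Nate=5, Alice=1, Frank=2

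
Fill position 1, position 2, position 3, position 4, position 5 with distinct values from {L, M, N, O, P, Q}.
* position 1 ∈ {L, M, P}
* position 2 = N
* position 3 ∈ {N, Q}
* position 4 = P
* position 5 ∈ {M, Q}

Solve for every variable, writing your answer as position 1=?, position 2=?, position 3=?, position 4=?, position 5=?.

position 2's domain is down to {N}, so position 2 = N. So position 3 can't be N.
That leaves position 3 = Q. Strike Q from position 5.
position 4's domain is down to {P}, so position 4 = P. Strike P from position 1.
position 5 has just one choice, so position 5 = M. Strike M from position 1.
position 1 must be L (only option left).

position 1=L, position 2=N, position 3=Q, position 4=P, position 5=M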